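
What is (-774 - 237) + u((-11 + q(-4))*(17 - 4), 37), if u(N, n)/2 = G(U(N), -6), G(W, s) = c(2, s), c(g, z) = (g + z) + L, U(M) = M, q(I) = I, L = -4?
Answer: -1027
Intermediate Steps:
c(g, z) = -4 + g + z (c(g, z) = (g + z) - 4 = -4 + g + z)
G(W, s) = -2 + s (G(W, s) = -4 + 2 + s = -2 + s)
u(N, n) = -16 (u(N, n) = 2*(-2 - 6) = 2*(-8) = -16)
(-774 - 237) + u((-11 + q(-4))*(17 - 4), 37) = (-774 - 237) - 16 = -1011 - 16 = -1027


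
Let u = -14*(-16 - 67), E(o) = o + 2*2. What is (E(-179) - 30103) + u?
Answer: -29116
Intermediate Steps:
E(o) = 4 + o (E(o) = o + 4 = 4 + o)
u = 1162 (u = -14*(-83) = 1162)
(E(-179) - 30103) + u = ((4 - 179) - 30103) + 1162 = (-175 - 30103) + 1162 = -30278 + 1162 = -29116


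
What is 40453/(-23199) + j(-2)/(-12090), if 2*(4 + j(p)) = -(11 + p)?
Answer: -325919719/186983940 ≈ -1.7430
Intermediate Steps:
j(p) = -19/2 - p/2 (j(p) = -4 + (-(11 + p))/2 = -4 + (-11 - p)/2 = -4 + (-11/2 - p/2) = -19/2 - p/2)
40453/(-23199) + j(-2)/(-12090) = 40453/(-23199) + (-19/2 - ½*(-2))/(-12090) = 40453*(-1/23199) + (-19/2 + 1)*(-1/12090) = -40453/23199 - 17/2*(-1/12090) = -40453/23199 + 17/24180 = -325919719/186983940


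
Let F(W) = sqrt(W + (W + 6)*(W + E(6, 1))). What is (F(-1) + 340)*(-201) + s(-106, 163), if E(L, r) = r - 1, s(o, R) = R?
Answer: -68177 - 201*I*sqrt(6) ≈ -68177.0 - 492.35*I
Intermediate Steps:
E(L, r) = -1 + r
F(W) = sqrt(W + W*(6 + W)) (F(W) = sqrt(W + (W + 6)*(W + (-1 + 1))) = sqrt(W + (6 + W)*(W + 0)) = sqrt(W + (6 + W)*W) = sqrt(W + W*(6 + W)))
(F(-1) + 340)*(-201) + s(-106, 163) = (sqrt(-(7 - 1)) + 340)*(-201) + 163 = (sqrt(-1*6) + 340)*(-201) + 163 = (sqrt(-6) + 340)*(-201) + 163 = (I*sqrt(6) + 340)*(-201) + 163 = (340 + I*sqrt(6))*(-201) + 163 = (-68340 - 201*I*sqrt(6)) + 163 = -68177 - 201*I*sqrt(6)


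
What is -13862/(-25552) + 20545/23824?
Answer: 53450883/38046928 ≈ 1.4049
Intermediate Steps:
-13862/(-25552) + 20545/23824 = -13862*(-1/25552) + 20545*(1/23824) = 6931/12776 + 20545/23824 = 53450883/38046928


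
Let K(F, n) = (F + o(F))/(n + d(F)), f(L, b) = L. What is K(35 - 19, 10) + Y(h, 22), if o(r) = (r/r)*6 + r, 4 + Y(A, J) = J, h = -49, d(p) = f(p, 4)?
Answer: 253/13 ≈ 19.462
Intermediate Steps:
d(p) = p
Y(A, J) = -4 + J
o(r) = 6 + r (o(r) = 1*6 + r = 6 + r)
K(F, n) = (6 + 2*F)/(F + n) (K(F, n) = (F + (6 + F))/(n + F) = (6 + 2*F)/(F + n))
K(35 - 19, 10) + Y(h, 22) = 2*(3 + (35 - 19))/((35 - 19) + 10) + (-4 + 22) = 2*(3 + 16)/(16 + 10) + 18 = 2*19/26 + 18 = 2*(1/26)*19 + 18 = 19/13 + 18 = 253/13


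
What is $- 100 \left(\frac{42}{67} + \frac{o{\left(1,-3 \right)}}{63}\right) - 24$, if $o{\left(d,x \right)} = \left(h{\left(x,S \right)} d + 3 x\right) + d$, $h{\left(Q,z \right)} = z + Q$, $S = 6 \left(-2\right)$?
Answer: $- \frac{211804}{4221} \approx -50.179$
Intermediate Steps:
$S = -12$
$h{\left(Q,z \right)} = Q + z$
$o{\left(d,x \right)} = d + 3 x + d \left(-12 + x\right)$ ($o{\left(d,x \right)} = \left(\left(x - 12\right) d + 3 x\right) + d = \left(\left(-12 + x\right) d + 3 x\right) + d = \left(d \left(-12 + x\right) + 3 x\right) + d = \left(3 x + d \left(-12 + x\right)\right) + d = d + 3 x + d \left(-12 + x\right)$)
$- 100 \left(\frac{42}{67} + \frac{o{\left(1,-3 \right)}}{63}\right) - 24 = - 100 \left(\frac{42}{67} + \frac{1 + 3 \left(-3\right) + 1 \left(-12 - 3\right)}{63}\right) - 24 = - 100 \left(42 \cdot \frac{1}{67} + \left(1 - 9 + 1 \left(-15\right)\right) \frac{1}{63}\right) - 24 = - 100 \left(\frac{42}{67} + \left(1 - 9 - 15\right) \frac{1}{63}\right) - 24 = - 100 \left(\frac{42}{67} - \frac{23}{63}\right) - 24 = \left(-100\right) \frac{1105}{4221} - 24 = - \frac{110500}{4221} - 24 = - \frac{211804}{4221}$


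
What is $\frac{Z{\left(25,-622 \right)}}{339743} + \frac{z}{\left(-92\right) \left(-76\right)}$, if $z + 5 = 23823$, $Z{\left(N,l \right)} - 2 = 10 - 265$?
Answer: $\frac{4045114899}{1187741528} \approx 3.4057$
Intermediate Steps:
$Z{\left(N,l \right)} = -253$ ($Z{\left(N,l \right)} = 2 + \left(10 - 265\right) = 2 - 255 = -253$)
$z = 23818$ ($z = -5 + 23823 = 23818$)
$\frac{Z{\left(25,-622 \right)}}{339743} + \frac{z}{\left(-92\right) \left(-76\right)} = - \frac{253}{339743} + \frac{23818}{\left(-92\right) \left(-76\right)} = \left(-253\right) \frac{1}{339743} + \frac{23818}{6992} = - \frac{253}{339743} + 23818 \cdot \frac{1}{6992} = - \frac{253}{339743} + \frac{11909}{3496} = \frac{4045114899}{1187741528}$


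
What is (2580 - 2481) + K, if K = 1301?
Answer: 1400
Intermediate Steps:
(2580 - 2481) + K = (2580 - 2481) + 1301 = 99 + 1301 = 1400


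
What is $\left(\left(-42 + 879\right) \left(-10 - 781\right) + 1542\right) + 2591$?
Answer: $-657934$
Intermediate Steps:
$\left(\left(-42 + 879\right) \left(-10 - 781\right) + 1542\right) + 2591 = \left(837 \left(-791\right) + 1542\right) + 2591 = \left(-662067 + 1542\right) + 2591 = -660525 + 2591 = -657934$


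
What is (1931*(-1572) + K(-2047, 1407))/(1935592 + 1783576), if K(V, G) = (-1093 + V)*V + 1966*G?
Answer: 3079105/1859584 ≈ 1.6558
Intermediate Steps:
K(V, G) = 1966*G + V*(-1093 + V) (K(V, G) = V*(-1093 + V) + 1966*G = 1966*G + V*(-1093 + V))
(1931*(-1572) + K(-2047, 1407))/(1935592 + 1783576) = (1931*(-1572) + ((-2047)² - 1093*(-2047) + 1966*1407))/(1935592 + 1783576) = (-3035532 + (4190209 + 2237371 + 2766162))/3719168 = (-3035532 + 9193742)*(1/3719168) = 6158210*(1/3719168) = 3079105/1859584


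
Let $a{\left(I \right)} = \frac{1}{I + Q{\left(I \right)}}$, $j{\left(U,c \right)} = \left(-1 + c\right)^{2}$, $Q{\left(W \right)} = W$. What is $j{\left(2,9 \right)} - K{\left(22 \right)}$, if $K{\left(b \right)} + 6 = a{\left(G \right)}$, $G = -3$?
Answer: $\frac{421}{6} \approx 70.167$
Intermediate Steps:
$a{\left(I \right)} = \frac{1}{2 I}$ ($a{\left(I \right)} = \frac{1}{I + I} = \frac{1}{2 I}$)
$K{\left(b \right)} = - \frac{37}{6}$ ($K{\left(b \right)} = -6 + \frac{1}{2 \left(-3\right)} = -6 + \frac{1}{2} \left(- \frac{1}{3}\right) = -6 - \frac{1}{6} = - \frac{37}{6}$)
$j{\left(2,9 \right)} - K{\left(22 \right)} = \left(-1 + 9\right)^{2} - - \frac{37}{6} = 8^{2} + \frac{37}{6} = 64 + \frac{37}{6} = \frac{421}{6}$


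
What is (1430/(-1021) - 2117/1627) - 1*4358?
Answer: -7243853853/1661167 ≈ -4360.7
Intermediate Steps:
(1430/(-1021) - 2117/1627) - 1*4358 = (1430*(-1/1021) - 2117*1/1627) - 4358 = (-1430/1021 - 2117/1627) - 4358 = -4488067/1661167 - 4358 = -7243853853/1661167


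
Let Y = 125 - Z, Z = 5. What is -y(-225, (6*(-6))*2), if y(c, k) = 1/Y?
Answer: -1/120 ≈ -0.0083333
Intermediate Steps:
Y = 120 (Y = 125 - 1*5 = 125 - 5 = 120)
y(c, k) = 1/120
-y(-225, (6*(-6))*2) = -1*1/120 = -1/120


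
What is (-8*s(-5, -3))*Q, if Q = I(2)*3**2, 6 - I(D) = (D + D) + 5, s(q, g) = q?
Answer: -1080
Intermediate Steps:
I(D) = 1 - 2*D (I(D) = 6 - ((D + D) + 5) = 6 - (2*D + 5) = 6 - (5 + 2*D) = 6 + (-5 - 2*D) = 1 - 2*D)
Q = -27 (Q = (1 - 2*2)*3**2 = (1 - 4)*9 = -3*9 = -27)
(-8*s(-5, -3))*Q = -8*(-5)*(-27) = 40*(-27) = -1080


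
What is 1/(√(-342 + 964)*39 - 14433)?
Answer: -4811/69121809 - 13*√622/69121809 ≈ -7.4292e-5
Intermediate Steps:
1/(√(-342 + 964)*39 - 14433) = 1/(√622*39 - 14433) = 1/(39*√622 - 14433) = 1/(-14433 + 39*√622)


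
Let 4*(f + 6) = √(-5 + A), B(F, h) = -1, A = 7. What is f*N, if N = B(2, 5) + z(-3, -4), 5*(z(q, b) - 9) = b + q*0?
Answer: -216/5 + 9*√2/5 ≈ -40.654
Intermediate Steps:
z(q, b) = 9 + b/5 (z(q, b) = 9 + (b + q*0)/5 = 9 + (b + 0)/5 = 9 + b/5)
f = -6 + √2/4 (f = -6 + √(-5 + 7)/4 = -6 + √2/4 ≈ -5.6464)
N = 36/5 (N = -1 + (9 + (⅕)*(-4)) = -1 + (9 - ⅘) = -1 + 41/5 = 36/5 ≈ 7.2000)
f*N = (-6 + √2/4)*(36/5) = -216/5 + 9*√2/5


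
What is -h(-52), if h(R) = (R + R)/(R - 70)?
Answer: -52/61 ≈ -0.85246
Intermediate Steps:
h(R) = 2*R/(-70 + R) (h(R) = (2*R)/(-70 + R) = 2*R/(-70 + R))
-h(-52) = -2*(-52)/(-70 - 52) = -2*(-52)/(-122) = -2*(-52)*(-1)/122 = -1*52/61 = -52/61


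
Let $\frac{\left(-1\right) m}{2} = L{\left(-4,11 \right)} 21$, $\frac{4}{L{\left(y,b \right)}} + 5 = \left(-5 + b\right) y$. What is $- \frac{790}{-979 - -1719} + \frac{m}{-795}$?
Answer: $- \frac{611259}{568690} \approx -1.0749$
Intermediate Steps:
$L{\left(y,b \right)} = \frac{4}{-5 + y \left(-5 + b\right)}$ ($L{\left(y,b \right)} = \frac{4}{-5 + \left(-5 + b\right) y} = \frac{4}{-5 + y \left(-5 + b\right)}$)
$m = \frac{168}{29}$ ($m = - 2 \frac{4}{-5 - -20 + 11 \left(-4\right)} 21 = - 2 \frac{4}{-5 + 20 - 44} \cdot 21 = - 2 \frac{4}{-29} \cdot 21 = - 2 \cdot 4 \left(- \frac{1}{29}\right) 21 = - 2 \left(\left(- \frac{4}{29}\right) 21\right) = \left(-2\right) \left(- \frac{84}{29}\right) = \frac{168}{29} \approx 5.7931$)
$- \frac{790}{-979 - -1719} + \frac{m}{-795} = - \frac{790}{-979 - -1719} + \frac{168}{29 \left(-795\right)} = - \frac{790}{-979 + 1719} + \frac{168}{29} \left(- \frac{1}{795}\right) = - \frac{790}{740} - \frac{56}{7685} = \left(-790\right) \frac{1}{740} - \frac{56}{7685} = - \frac{79}{74} - \frac{56}{7685} = - \frac{611259}{568690}$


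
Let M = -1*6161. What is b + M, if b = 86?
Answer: -6075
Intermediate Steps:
M = -6161
b + M = 86 - 6161 = -6075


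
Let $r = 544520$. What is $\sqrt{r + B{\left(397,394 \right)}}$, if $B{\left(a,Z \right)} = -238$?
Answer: $\sqrt{544282} \approx 737.75$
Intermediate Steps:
$\sqrt{r + B{\left(397,394 \right)}} = \sqrt{544520 - 238} = \sqrt{544282}$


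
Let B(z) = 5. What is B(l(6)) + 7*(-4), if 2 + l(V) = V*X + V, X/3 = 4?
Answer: -23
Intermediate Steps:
X = 12 (X = 3*4 = 12)
l(V) = -2 + 13*V (l(V) = -2 + (V*12 + V) = -2 + (12*V + V) = -2 + 13*V)
B(l(6)) + 7*(-4) = 5 + 7*(-4) = 5 - 28 = -23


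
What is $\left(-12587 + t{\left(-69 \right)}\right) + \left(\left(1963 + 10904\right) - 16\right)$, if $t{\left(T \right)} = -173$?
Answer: $91$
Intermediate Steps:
$\left(-12587 + t{\left(-69 \right)}\right) + \left(\left(1963 + 10904\right) - 16\right) = \left(-12587 - 173\right) + \left(\left(1963 + 10904\right) - 16\right) = -12760 + \left(12867 - 16\right) = -12760 + 12851 = 91$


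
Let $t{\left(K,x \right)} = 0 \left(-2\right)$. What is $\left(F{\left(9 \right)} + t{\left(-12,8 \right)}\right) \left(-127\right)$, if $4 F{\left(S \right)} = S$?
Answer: $- \frac{1143}{4} \approx -285.75$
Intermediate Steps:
$t{\left(K,x \right)} = 0$
$F{\left(S \right)} = \frac{S}{4}$
$\left(F{\left(9 \right)} + t{\left(-12,8 \right)}\right) \left(-127\right) = \left(\frac{1}{4} \cdot 9 + 0\right) \left(-127\right) = \left(\frac{9}{4} + 0\right) \left(-127\right) = \frac{9}{4} \left(-127\right) = - \frac{1143}{4}$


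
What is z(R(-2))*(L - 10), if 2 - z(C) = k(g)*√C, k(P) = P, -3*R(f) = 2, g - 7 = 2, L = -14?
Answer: -48 + 72*I*√6 ≈ -48.0 + 176.36*I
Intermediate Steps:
g = 9 (g = 7 + 2 = 9)
R(f) = -⅔ (R(f) = -⅓*2 = -⅔)
z(C) = 2 - 9*√C
z(R(-2))*(L - 10) = (2 - 3*I*√6)*(-14 - 10) = (2 - 3*I*√6)*(-24) = -48 + 72*I*√6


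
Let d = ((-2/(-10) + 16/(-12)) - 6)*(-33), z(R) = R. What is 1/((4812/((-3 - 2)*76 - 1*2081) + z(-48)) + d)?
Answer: 12305/2281897 ≈ 0.0053924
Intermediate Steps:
d = 1177/5 (d = ((-2*(-1/10) + 16*(-1/12)) - 6)*(-33) = ((1/5 - 4/3) - 6)*(-33) = (-17/15 - 6)*(-33) = -107/15*(-33) = 1177/5 ≈ 235.40)
1/((4812/((-3 - 2)*76 - 1*2081) + z(-48)) + d) = 1/((4812/((-3 - 2)*76 - 1*2081) - 48) + 1177/5) = 1/((4812/(-5*76 - 2081) - 48) + 1177/5) = 1/((4812/(-380 - 2081) - 48) + 1177/5) = 1/((4812/(-2461) - 48) + 1177/5) = 1/((4812*(-1/2461) - 48) + 1177/5) = 1/((-4812/2461 - 48) + 1177/5) = 1/(-122940/2461 + 1177/5) = 1/(2281897/12305) = 12305/2281897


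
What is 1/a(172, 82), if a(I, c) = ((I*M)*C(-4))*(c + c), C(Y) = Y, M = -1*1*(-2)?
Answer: -1/225664 ≈ -4.4314e-6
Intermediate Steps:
M = 2 (M = -1*(-2) = 2)
a(I, c) = -16*I*c (a(I, c) = ((I*2)*(-4))*(c + c) = ((2*I)*(-4))*(2*c) = (-8*I)*(2*c) = -16*I*c)
1/a(172, 82) = 1/(-16*172*82) = 1/(-225664) = -1/225664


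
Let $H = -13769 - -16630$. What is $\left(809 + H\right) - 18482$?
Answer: $-14812$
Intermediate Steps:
$H = 2861$ ($H = -13769 + 16630 = 2861$)
$\left(809 + H\right) - 18482 = \left(809 + 2861\right) - 18482 = 3670 - 18482 = -14812$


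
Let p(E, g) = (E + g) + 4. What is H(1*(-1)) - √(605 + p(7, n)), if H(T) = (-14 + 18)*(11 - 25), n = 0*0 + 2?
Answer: -56 - √618 ≈ -80.860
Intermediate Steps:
n = 2 (n = 0 + 2 = 2)
p(E, g) = 4 + E + g
H(T) = -56 (H(T) = 4*(-14) = -56)
H(1*(-1)) - √(605 + p(7, n)) = -56 - √(605 + (4 + 7 + 2)) = -56 - √(605 + 13) = -56 - √618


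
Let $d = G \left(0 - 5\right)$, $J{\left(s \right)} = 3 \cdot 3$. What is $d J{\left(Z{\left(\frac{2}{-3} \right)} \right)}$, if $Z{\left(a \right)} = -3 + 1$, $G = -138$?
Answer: $6210$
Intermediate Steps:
$Z{\left(a \right)} = -2$
$J{\left(s \right)} = 9$
$d = 690$ ($d = - 138 \left(0 - 5\right) = \left(-138\right) \left(-5\right) = 690$)
$d J{\left(Z{\left(\frac{2}{-3} \right)} \right)} = 690 \cdot 9 = 6210$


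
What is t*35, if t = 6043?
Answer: 211505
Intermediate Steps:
t*35 = 6043*35 = 211505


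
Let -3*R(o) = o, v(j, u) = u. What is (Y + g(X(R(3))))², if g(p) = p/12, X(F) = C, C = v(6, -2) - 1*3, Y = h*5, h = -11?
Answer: 442225/144 ≈ 3071.0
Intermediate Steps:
R(o) = -o/3
Y = -55 (Y = -11*5 = -55)
C = -5 (C = -2 - 1*3 = -2 - 3 = -5)
X(F) = -5
g(p) = p/12 (g(p) = p*(1/12) = p/12)
(Y + g(X(R(3))))² = (-55 + (1/12)*(-5))² = (-55 - 5/12)² = (-665/12)² = 442225/144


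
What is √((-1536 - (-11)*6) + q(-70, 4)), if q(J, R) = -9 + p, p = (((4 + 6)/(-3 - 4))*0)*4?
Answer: I*√1479 ≈ 38.458*I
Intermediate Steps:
p = 0 (p = ((10/(-7))*0)*4 = ((10*(-⅐))*0)*4 = -10/7*0*4 = 0*4 = 0)
q(J, R) = -9 (q(J, R) = -9 + 0 = -9)
√((-1536 - (-11)*6) + q(-70, 4)) = √((-1536 - (-11)*6) - 9) = √((-1536 - 1*(-66)) - 9) = √((-1536 + 66) - 9) = √(-1470 - 9) = √(-1479) = I*√1479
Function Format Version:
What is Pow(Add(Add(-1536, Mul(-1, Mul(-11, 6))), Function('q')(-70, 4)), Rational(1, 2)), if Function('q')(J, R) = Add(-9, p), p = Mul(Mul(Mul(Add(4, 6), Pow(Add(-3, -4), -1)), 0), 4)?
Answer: Mul(I, Pow(1479, Rational(1, 2))) ≈ Mul(38.458, I)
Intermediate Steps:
p = 0 (p = Mul(Mul(Mul(10, Pow(-7, -1)), 0), 4) = Mul(Mul(Mul(10, Rational(-1, 7)), 0), 4) = Mul(Mul(Rational(-10, 7), 0), 4) = Mul(0, 4) = 0)
Function('q')(J, R) = -9 (Function('q')(J, R) = Add(-9, 0) = -9)
Pow(Add(Add(-1536, Mul(-1, Mul(-11, 6))), Function('q')(-70, 4)), Rational(1, 2)) = Pow(Add(Add(-1536, Mul(-1, Mul(-11, 6))), -9), Rational(1, 2)) = Pow(Add(Add(-1536, Mul(-1, -66)), -9), Rational(1, 2)) = Pow(Add(Add(-1536, 66), -9), Rational(1, 2)) = Pow(Add(-1470, -9), Rational(1, 2)) = Pow(-1479, Rational(1, 2)) = Mul(I, Pow(1479, Rational(1, 2)))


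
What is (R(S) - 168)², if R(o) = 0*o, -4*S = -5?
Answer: 28224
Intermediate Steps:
S = 5/4 (S = -¼*(-5) = 5/4 ≈ 1.2500)
R(o) = 0
(R(S) - 168)² = (0 - 168)² = (-168)² = 28224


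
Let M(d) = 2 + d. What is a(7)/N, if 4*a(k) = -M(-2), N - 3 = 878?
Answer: 0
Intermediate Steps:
N = 881 (N = 3 + 878 = 881)
a(k) = 0 (a(k) = (-(2 - 2))/4 = (-1*0)/4 = (¼)*0 = 0)
a(7)/N = 0/881 = 0*(1/881) = 0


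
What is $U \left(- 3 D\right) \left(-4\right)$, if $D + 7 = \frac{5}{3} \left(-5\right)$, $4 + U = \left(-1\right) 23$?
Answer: $4968$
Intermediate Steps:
$U = -27$ ($U = -4 - 23 = -27$)
$D = - \frac{46}{3}$ ($D = -7 + \frac{5}{3} \left(-5\right) = -7 - \frac{25}{3} = - \frac{46}{3} \approx -15.333$)
$U \left(- 3 D\right) \left(-4\right) = - 27 \left(\left(-3\right) \left(- \frac{46}{3}\right)\right) \left(-4\right) = \left(-27\right) 46 \left(-4\right) = \left(-1242\right) \left(-4\right) = 4968$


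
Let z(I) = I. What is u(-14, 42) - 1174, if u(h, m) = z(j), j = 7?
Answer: -1167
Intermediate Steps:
u(h, m) = 7
u(-14, 42) - 1174 = 7 - 1174 = -1167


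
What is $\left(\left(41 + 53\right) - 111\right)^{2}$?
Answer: $289$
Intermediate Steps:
$\left(\left(41 + 53\right) - 111\right)^{2} = \left(94 - 111\right)^{2} = \left(-17\right)^{2} = 289$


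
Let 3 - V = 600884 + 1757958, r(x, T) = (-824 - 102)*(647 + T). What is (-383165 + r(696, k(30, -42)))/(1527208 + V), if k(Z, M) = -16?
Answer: 967471/831631 ≈ 1.1633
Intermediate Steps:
r(x, T) = -599122 - 926*T (r(x, T) = -926*(647 + T) = -599122 - 926*T)
V = -2358839 (V = 3 - (600884 + 1757958) = 3 - 1*2358842 = 3 - 2358842 = -2358839)
(-383165 + r(696, k(30, -42)))/(1527208 + V) = (-383165 + (-599122 - 926*(-16)))/(1527208 - 2358839) = (-383165 + (-599122 + 14816))/(-831631) = (-383165 - 584306)*(-1/831631) = -967471*(-1/831631) = 967471/831631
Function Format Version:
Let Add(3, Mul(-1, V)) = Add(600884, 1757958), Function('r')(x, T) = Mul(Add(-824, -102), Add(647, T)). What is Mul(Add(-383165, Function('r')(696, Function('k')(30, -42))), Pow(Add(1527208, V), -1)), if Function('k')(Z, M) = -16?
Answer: Rational(967471, 831631) ≈ 1.1633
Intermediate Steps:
Function('r')(x, T) = Add(-599122, Mul(-926, T)) (Function('r')(x, T) = Mul(-926, Add(647, T)) = Add(-599122, Mul(-926, T)))
V = -2358839 (V = Add(3, Mul(-1, Add(600884, 1757958))) = Add(3, Mul(-1, 2358842)) = Add(3, -2358842) = -2358839)
Mul(Add(-383165, Function('r')(696, Function('k')(30, -42))), Pow(Add(1527208, V), -1)) = Mul(Add(-383165, Add(-599122, Mul(-926, -16))), Pow(Add(1527208, -2358839), -1)) = Mul(Add(-383165, Add(-599122, 14816)), Pow(-831631, -1)) = Mul(Add(-383165, -584306), Rational(-1, 831631)) = Mul(-967471, Rational(-1, 831631)) = Rational(967471, 831631)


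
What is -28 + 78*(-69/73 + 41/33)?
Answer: -3868/803 ≈ -4.8169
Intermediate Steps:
-28 + 78*(-69/73 + 41/33) = -28 + 78*(716/2409) = -28 + 18616/803 = -3868/803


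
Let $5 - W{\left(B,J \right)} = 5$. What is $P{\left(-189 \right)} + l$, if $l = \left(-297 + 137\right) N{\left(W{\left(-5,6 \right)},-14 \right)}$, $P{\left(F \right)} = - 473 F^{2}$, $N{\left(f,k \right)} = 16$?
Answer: $-16898593$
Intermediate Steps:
$W{\left(B,J \right)} = 0$ ($W{\left(B,J \right)} = 5 - 5 = 0$)
$l = -2560$ ($l = \left(-297 + 137\right) 16 = \left(-160\right) 16 = -2560$)
$P{\left(-189 \right)} + l = - 473 \left(-189\right)^{2} - 2560 = \left(-473\right) 35721 - 2560 = -16896033 - 2560 = -16898593$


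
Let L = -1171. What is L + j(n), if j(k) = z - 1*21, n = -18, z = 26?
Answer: -1166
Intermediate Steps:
j(k) = 5 (j(k) = 26 - 1*21 = 26 - 21 = 5)
L + j(n) = -1171 + 5 = -1166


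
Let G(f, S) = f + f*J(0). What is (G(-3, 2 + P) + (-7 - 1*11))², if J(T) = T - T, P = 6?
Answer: 441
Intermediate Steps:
J(T) = 0
G(f, S) = f (G(f, S) = f + f*0 = f + 0 = f)
(G(-3, 2 + P) + (-7 - 1*11))² = (-3 + (-7 - 1*11))² = (-3 + (-7 - 11))² = (-3 - 18)² = (-21)² = 441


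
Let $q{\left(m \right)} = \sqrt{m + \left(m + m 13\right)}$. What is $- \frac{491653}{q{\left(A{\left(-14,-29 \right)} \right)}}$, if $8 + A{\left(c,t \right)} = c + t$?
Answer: $\frac{491653 i \sqrt{85}}{255} \approx 17776.0 i$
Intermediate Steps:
$A{\left(c,t \right)} = -8 + c + t$ ($A{\left(c,t \right)} = -8 + \left(c + t\right) = -8 + c + t$)
$q{\left(m \right)} = \sqrt{15} \sqrt{m}$ ($q{\left(m \right)} = \sqrt{m + \left(m + 13 m\right)} = \sqrt{m + 14 m} = \sqrt{15 m} = \sqrt{15} \sqrt{m}$)
$- \frac{491653}{q{\left(A{\left(-14,-29 \right)} \right)}} = - \frac{491653}{\sqrt{15} \sqrt{-8 - 14 - 29}} = - \frac{491653}{\sqrt{15} \sqrt{-51}} = - \frac{491653}{\sqrt{15} i \sqrt{51}} = - \frac{491653}{3 i \sqrt{85}} = - 491653 \left(- \frac{i \sqrt{85}}{255}\right) = \frac{491653 i \sqrt{85}}{255}$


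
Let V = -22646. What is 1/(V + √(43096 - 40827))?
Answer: -22646/512839047 - √2269/512839047 ≈ -4.4251e-5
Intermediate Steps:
1/(V + √(43096 - 40827)) = 1/(-22646 + √(43096 - 40827)) = 1/(-22646 + √2269)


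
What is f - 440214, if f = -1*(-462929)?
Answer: 22715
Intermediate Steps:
f = 462929
f - 440214 = 462929 - 440214 = 22715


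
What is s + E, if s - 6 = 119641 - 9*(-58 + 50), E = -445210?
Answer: -325491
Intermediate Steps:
s = 119719 (s = 6 + (119641 - 9*(-58 + 50)) = 6 + (119641 - 9*(-8)) = 6 + (119641 + 72) = 6 + 119713 = 119719)
s + E = 119719 - 445210 = -325491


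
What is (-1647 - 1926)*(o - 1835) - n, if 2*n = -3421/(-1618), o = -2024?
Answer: 44618634431/3236 ≈ 1.3788e+7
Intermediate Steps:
n = 3421/3236 (n = (-3421/(-1618))/2 = (-3421*(-1/1618))/2 = (1/2)*(3421/1618) = 3421/3236 ≈ 1.0572)
(-1647 - 1926)*(o - 1835) - n = (-1647 - 1926)*(-2024 - 1835) - 1*3421/3236 = -3573*(-3859) - 3421/3236 = 13788207 - 3421/3236 = 44618634431/3236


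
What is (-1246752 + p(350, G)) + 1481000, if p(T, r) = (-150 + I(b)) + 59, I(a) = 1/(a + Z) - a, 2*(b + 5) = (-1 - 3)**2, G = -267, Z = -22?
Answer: 4448925/19 ≈ 2.3415e+5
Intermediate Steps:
b = 3 (b = -5 + (-1 - 3)**2/2 = -5 + (1/2)*(-4)**2 = -5 + (1/2)*16 = -5 + 8 = 3)
I(a) = 1/(-22 + a) - a (I(a) = 1/(a - 22) - a = 1/(-22 + a) - a)
p(T, r) = -1787/19 (p(T, r) = (-150 + (1 - 1*3**2 + 22*3)/(-22 + 3)) + 59 = (-150 + (1 - 1*9 + 66)/(-19)) + 59 = (-150 - (1 - 9 + 66)/19) + 59 = (-150 - 1/19*58) + 59 = (-150 - 58/19) + 59 = -2908/19 + 59 = -1787/19)
(-1246752 + p(350, G)) + 1481000 = (-1246752 - 1787/19) + 1481000 = -23690075/19 + 1481000 = 4448925/19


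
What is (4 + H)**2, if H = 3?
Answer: 49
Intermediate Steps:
(4 + H)**2 = (4 + 3)**2 = 7**2 = 49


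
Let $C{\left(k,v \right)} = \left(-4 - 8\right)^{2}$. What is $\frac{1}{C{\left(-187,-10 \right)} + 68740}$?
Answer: $\frac{1}{68884} \approx 1.4517 \cdot 10^{-5}$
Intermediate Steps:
$C{\left(k,v \right)} = 144$ ($C{\left(k,v \right)} = \left(-12\right)^{2} = 144$)
$\frac{1}{C{\left(-187,-10 \right)} + 68740} = \frac{1}{144 + 68740} = \frac{1}{68884}$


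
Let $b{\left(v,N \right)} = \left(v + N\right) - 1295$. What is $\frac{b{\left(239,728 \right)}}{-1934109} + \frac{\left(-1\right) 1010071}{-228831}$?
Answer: $\frac{651220822769}{147528032193} \approx 4.4142$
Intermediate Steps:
$b{\left(v,N \right)} = -1295 + N + v$ ($b{\left(v,N \right)} = \left(N + v\right) - 1295 = -1295 + N + v$)
$\frac{b{\left(239,728 \right)}}{-1934109} + \frac{\left(-1\right) 1010071}{-228831} = \frac{-1295 + 728 + 239}{-1934109} + \frac{\left(-1\right) 1010071}{-228831} = \left(-328\right) \left(- \frac{1}{1934109}\right) - - \frac{1010071}{228831} = \frac{328}{1934109} + \frac{1010071}{228831} = \frac{651220822769}{147528032193}$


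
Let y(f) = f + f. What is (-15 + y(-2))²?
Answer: 361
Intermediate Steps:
y(f) = 2*f
(-15 + y(-2))² = (-15 + 2*(-2))² = (-15 - 4)² = (-19)² = 361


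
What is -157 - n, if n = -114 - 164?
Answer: 121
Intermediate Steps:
n = -278
-157 - n = -157 - 1*(-278) = -157 + 278 = 121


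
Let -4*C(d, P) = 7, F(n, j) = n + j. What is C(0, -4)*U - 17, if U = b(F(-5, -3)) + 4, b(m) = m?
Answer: -10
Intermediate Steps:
F(n, j) = j + n
C(d, P) = -7/4 (C(d, P) = -¼*7 = -7/4)
U = -4 (U = (-3 - 5) + 4 = -8 + 4 = -4)
C(0, -4)*U - 17 = -7/4*(-4) - 17 = 7 - 17 = -10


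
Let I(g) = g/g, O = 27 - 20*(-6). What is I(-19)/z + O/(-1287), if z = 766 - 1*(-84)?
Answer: -41221/364650 ≈ -0.11304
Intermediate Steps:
z = 850 (z = 766 + 84 = 850)
O = 147 (O = 27 + 120 = 147)
I(g) = 1
I(-19)/z + O/(-1287) = 1/850 + 147/(-1287) = 1*(1/850) + 147*(-1/1287) = 1/850 - 49/429 = -41221/364650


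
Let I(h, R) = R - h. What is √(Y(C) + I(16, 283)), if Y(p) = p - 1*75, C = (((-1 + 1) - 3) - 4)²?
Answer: √241 ≈ 15.524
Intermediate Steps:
C = 49 (C = ((0 - 3) - 4)² = (-3 - 4)² = (-7)² = 49)
Y(p) = -75 + p (Y(p) = p - 75 = -75 + p)
√(Y(C) + I(16, 283)) = √((-75 + 49) + (283 - 1*16)) = √(-26 + (283 - 16)) = √(-26 + 267) = √241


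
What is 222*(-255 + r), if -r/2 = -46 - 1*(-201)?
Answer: -125430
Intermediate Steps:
r = -310 (r = -2*(-46 - 1*(-201)) = -2*(-46 + 201) = -2*155 = -310)
222*(-255 + r) = 222*(-255 - 310) = 222*(-565) = -125430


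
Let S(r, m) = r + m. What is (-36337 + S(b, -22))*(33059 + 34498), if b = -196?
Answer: -2469546135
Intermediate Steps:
S(r, m) = m + r
(-36337 + S(b, -22))*(33059 + 34498) = (-36337 + (-22 - 196))*(33059 + 34498) = (-36337 - 218)*67557 = -36555*67557 = -2469546135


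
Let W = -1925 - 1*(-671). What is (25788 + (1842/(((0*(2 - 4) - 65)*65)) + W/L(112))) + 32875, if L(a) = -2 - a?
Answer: 247895808/4225 ≈ 58674.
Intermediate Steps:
W = -1254 (W = -1925 + 671 = -1254)
(25788 + (1842/(((0*(2 - 4) - 65)*65)) + W/L(112))) + 32875 = (25788 + (1842/(((0*(2 - 4) - 65)*65)) - 1254/(-2 - 1*112))) + 32875 = (25788 + (1842/(((0*(-2) - 65)*65)) - 1254/(-2 - 112))) + 32875 = (25788 + (1842/(((0 - 65)*65)) - 1254/(-114))) + 32875 = (25788 + (1842/((-65*65)) - 1254*(-1/114))) + 32875 = (25788 + (1842/(-4225) + 11)) + 32875 = (25788 + (1842*(-1/4225) + 11)) + 32875 = (25788 + (-1842/4225 + 11)) + 32875 = (25788 + 44633/4225) + 32875 = 108998933/4225 + 32875 = 247895808/4225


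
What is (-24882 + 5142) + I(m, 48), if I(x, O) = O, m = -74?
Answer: -19692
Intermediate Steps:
(-24882 + 5142) + I(m, 48) = (-24882 + 5142) + 48 = -19740 + 48 = -19692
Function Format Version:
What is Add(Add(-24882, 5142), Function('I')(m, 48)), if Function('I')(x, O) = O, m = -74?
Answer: -19692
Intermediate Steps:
Add(Add(-24882, 5142), Function('I')(m, 48)) = Add(Add(-24882, 5142), 48) = Add(-19740, 48) = -19692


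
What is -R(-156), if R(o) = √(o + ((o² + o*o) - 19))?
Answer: -√48497 ≈ -220.22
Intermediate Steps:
R(o) = √(-19 + o + 2*o²) (R(o) = √(o + ((o² + o²) - 19)) = √(o + (2*o² - 19)) = √(o + (-19 + 2*o²)) = √(-19 + o + 2*o²))
-R(-156) = -√(-19 - 156 + 2*(-156)²) = -√(-19 - 156 + 2*24336) = -√(-19 - 156 + 48672) = -√48497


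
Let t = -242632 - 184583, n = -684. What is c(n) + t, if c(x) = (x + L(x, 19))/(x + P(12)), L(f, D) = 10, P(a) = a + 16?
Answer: -140126183/328 ≈ -4.2721e+5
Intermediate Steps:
P(a) = 16 + a
c(x) = (10 + x)/(28 + x) (c(x) = (x + 10)/(x + (16 + 12)) = (10 + x)/(x + 28) = (10 + x)/(28 + x))
t = -427215
c(n) + t = (10 - 684)/(28 - 684) - 427215 = -674/(-656) - 427215 = -1/656*(-674) - 427215 = 337/328 - 427215 = -140126183/328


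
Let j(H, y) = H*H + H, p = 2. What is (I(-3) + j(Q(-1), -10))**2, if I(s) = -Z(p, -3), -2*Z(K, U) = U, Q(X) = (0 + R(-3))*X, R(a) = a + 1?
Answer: 81/4 ≈ 20.250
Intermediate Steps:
R(a) = 1 + a
Q(X) = -2*X (Q(X) = (0 + (1 - 3))*X = (0 - 2)*X = -2*X)
j(H, y) = H + H**2 (j(H, y) = H**2 + H = H + H**2)
Z(K, U) = -U/2
I(s) = -3/2 (I(s) = -(-1)*(-3)/2 = -1*3/2 = -3/2)
(I(-3) + j(Q(-1), -10))**2 = (-3/2 + (-2*(-1))*(1 - 2*(-1)))**2 = (-3/2 + 2*(1 + 2))**2 = (-3/2 + 2*3)**2 = (-3/2 + 6)**2 = (9/2)**2 = 81/4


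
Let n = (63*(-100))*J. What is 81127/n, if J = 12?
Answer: -81127/75600 ≈ -1.0731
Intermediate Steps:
n = -75600 (n = (63*(-100))*12 = -6300*12 = -75600)
81127/n = 81127/(-75600) = 81127*(-1/75600) = -81127/75600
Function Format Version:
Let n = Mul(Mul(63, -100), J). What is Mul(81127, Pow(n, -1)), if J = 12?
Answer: Rational(-81127, 75600) ≈ -1.0731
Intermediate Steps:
n = -75600 (n = Mul(Mul(63, -100), 12) = Mul(-6300, 12) = -75600)
Mul(81127, Pow(n, -1)) = Mul(81127, Pow(-75600, -1)) = Mul(81127, Rational(-1, 75600)) = Rational(-81127, 75600)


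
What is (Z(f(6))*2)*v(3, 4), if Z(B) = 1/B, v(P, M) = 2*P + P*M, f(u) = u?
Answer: 6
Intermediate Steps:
v(P, M) = 2*P + M*P
Z(B) = 1/B
(Z(f(6))*2)*v(3, 4) = (2/6)*(3*(2 + 4)) = ((1/6)*2)*(3*6) = (1/3)*18 = 6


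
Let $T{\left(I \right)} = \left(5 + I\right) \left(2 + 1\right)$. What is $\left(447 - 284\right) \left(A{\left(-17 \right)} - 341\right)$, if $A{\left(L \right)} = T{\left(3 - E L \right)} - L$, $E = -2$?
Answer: $-65526$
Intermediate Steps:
$T{\left(I \right)} = 15 + 3 I$ ($T{\left(I \right)} = \left(5 + I\right) 3 = 15 + 3 I$)
$A{\left(L \right)} = 24 + 5 L$ ($A{\left(L \right)} = \left(15 + 3 \left(3 - - 2 L\right)\right) - L = \left(15 + 3 \left(3 + 2 L\right)\right) - L = \left(15 + \left(9 + 6 L\right)\right) - L = \left(24 + 6 L\right) - L = 24 + 5 L$)
$\left(447 - 284\right) \left(A{\left(-17 \right)} - 341\right) = \left(447 - 284\right) \left(\left(24 + 5 \left(-17\right)\right) - 341\right) = 163 \left(\left(24 - 85\right) - 341\right) = 163 \left(-61 - 341\right) = 163 \left(-402\right) = -65526$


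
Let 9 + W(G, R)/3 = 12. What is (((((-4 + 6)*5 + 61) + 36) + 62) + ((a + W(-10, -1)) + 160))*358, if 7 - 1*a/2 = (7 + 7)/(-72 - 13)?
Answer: 10721384/85 ≈ 1.2613e+5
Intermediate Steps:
W(G, R) = 9 (W(G, R) = -27 + 3*12 = -27 + 36 = 9)
a = 1218/85 (a = 14 - 2*(7 + 7)/(-72 - 13) = 14 - 28/(-85) = 14 - 28*(-1)/85 = 14 - 2*(-14/85) = 14 + 28/85 = 1218/85 ≈ 14.329)
(((((-4 + 6)*5 + 61) + 36) + 62) + ((a + W(-10, -1)) + 160))*358 = (((((-4 + 6)*5 + 61) + 36) + 62) + ((1218/85 + 9) + 160))*358 = ((((2*5 + 61) + 36) + 62) + (1983/85 + 160))*358 = ((((10 + 61) + 36) + 62) + 15583/85)*358 = (((71 + 36) + 62) + 15583/85)*358 = ((107 + 62) + 15583/85)*358 = (169 + 15583/85)*358 = (29948/85)*358 = 10721384/85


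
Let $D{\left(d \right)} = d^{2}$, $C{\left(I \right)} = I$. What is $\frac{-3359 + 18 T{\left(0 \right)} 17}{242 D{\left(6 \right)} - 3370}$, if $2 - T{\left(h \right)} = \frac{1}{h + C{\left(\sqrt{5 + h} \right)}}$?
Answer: $- \frac{2747}{5342} - \frac{153 \sqrt{5}}{13355} \approx -0.53984$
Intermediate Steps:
$T{\left(h \right)} = 2 - \frac{1}{h + \sqrt{5 + h}}$
$\frac{-3359 + 18 T{\left(0 \right)} 17}{242 D{\left(6 \right)} - 3370} = \frac{-3359 + 18 \frac{-1 + 2 \cdot 0 + 2 \sqrt{5 + 0}}{0 + \sqrt{5 + 0}} \cdot 17}{242 \cdot 6^{2} - 3370} = \frac{-3359 + 18 \frac{-1 + 0 + 2 \sqrt{5}}{0 + \sqrt{5}} \cdot 17}{242 \cdot 36 - 3370} = \frac{-3359 + 18 \frac{-1 + 2 \sqrt{5}}{\sqrt{5}} \cdot 17}{8712 - 3370} = \frac{-3359 + 18 \frac{\sqrt{5}}{5} \left(-1 + 2 \sqrt{5}\right) 17}{5342} = \left(-3359 + 18 \frac{\sqrt{5} \left(-1 + 2 \sqrt{5}\right)}{5} \cdot 17\right) \frac{1}{5342} = \left(-3359 + \frac{18 \sqrt{5} \left(-1 + 2 \sqrt{5}\right)}{5} \cdot 17\right) \frac{1}{5342} = \left(-3359 + \frac{306 \sqrt{5} \left(-1 + 2 \sqrt{5}\right)}{5}\right) \frac{1}{5342} = - \frac{3359}{5342} + \frac{153 \sqrt{5} \left(-1 + 2 \sqrt{5}\right)}{13355}$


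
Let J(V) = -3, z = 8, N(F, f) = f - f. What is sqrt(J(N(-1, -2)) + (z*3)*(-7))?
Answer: 3*I*sqrt(19) ≈ 13.077*I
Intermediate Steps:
N(F, f) = 0
sqrt(J(N(-1, -2)) + (z*3)*(-7)) = sqrt(-3 + (8*3)*(-7)) = sqrt(-3 + 24*(-7)) = sqrt(-3 - 168) = sqrt(-171) = 3*I*sqrt(19)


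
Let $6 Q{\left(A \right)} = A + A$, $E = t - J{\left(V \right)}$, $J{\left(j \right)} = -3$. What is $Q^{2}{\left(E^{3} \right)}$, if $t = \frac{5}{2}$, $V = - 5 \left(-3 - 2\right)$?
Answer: $\frac{1771561}{576} \approx 3075.6$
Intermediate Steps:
$V = 25$ ($V = \left(-5\right) \left(-5\right) = 25$)
$t = \frac{5}{2}$ ($t = 5 \cdot \frac{1}{2} = \frac{5}{2} \approx 2.5$)
$E = \frac{11}{2}$ ($E = \frac{5}{2} - -3 = \frac{5}{2} + 3 = \frac{11}{2} \approx 5.5$)
$Q{\left(A \right)} = \frac{A}{3}$ ($Q{\left(A \right)} = \frac{A + A}{6} = \frac{2 A}{6} = \frac{A}{3}$)
$Q^{2}{\left(E^{3} \right)} = \left(\frac{\left(\frac{11}{2}\right)^{3}}{3}\right)^{2} = \left(\frac{1}{3} \cdot \frac{1331}{8}\right)^{2} = \left(\frac{1331}{24}\right)^{2} = \frac{1771561}{576}$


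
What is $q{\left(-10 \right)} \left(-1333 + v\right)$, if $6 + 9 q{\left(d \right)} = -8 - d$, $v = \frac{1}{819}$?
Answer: $\frac{4366904}{7371} \approx 592.44$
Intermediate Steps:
$v = \frac{1}{819} \approx 0.001221$
$q{\left(d \right)} = - \frac{14}{9} - \frac{d}{9}$ ($q{\left(d \right)} = - \frac{2}{3} + \frac{-8 - d}{9} = - \frac{2}{3} - \left(\frac{8}{9} + \frac{d}{9}\right) = - \frac{14}{9} - \frac{d}{9}$)
$q{\left(-10 \right)} \left(-1333 + v\right) = \left(- \frac{14}{9} - - \frac{10}{9}\right) \left(-1333 + \frac{1}{819}\right) = \left(- \frac{14}{9} + \frac{10}{9}\right) \left(- \frac{1091726}{819}\right) = \left(- \frac{4}{9}\right) \left(- \frac{1091726}{819}\right) = \frac{4366904}{7371}$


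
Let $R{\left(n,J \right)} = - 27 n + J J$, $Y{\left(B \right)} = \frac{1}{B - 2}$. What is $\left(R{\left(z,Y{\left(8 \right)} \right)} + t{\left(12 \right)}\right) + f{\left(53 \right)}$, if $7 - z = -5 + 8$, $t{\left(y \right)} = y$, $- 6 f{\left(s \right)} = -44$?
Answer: $- \frac{3191}{36} \approx -88.639$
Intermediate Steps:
$Y{\left(B \right)} = \frac{1}{-2 + B}$
$f{\left(s \right)} = \frac{22}{3}$ ($f{\left(s \right)} = \left(- \frac{1}{6}\right) \left(-44\right) = \frac{22}{3}$)
$z = 4$ ($z = 7 - \left(-5 + 8\right) = 7 - 3 = 4$)
$R{\left(n,J \right)} = J^{2} - 27 n$ ($R{\left(n,J \right)} = - 27 n + J^{2} = J^{2} - 27 n$)
$\left(R{\left(z,Y{\left(8 \right)} \right)} + t{\left(12 \right)}\right) + f{\left(53 \right)} = \left(\left(\left(\frac{1}{-2 + 8}\right)^{2} - 108\right) + 12\right) + \frac{22}{3} = \left(\left(\left(\frac{1}{6}\right)^{2} - 108\right) + 12\right) + \frac{22}{3} = \left(\left(\frac{1}{36} - 108\right) + 12\right) + \frac{22}{3} = \left(- \frac{3887}{36} + 12\right) + \frac{22}{3} = - \frac{3455}{36} + \frac{22}{3} = - \frac{3191}{36}$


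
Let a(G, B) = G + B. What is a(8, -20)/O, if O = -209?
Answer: 12/209 ≈ 0.057416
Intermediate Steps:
a(G, B) = B + G
a(8, -20)/O = (-20 + 8)/(-209) = -12*(-1/209) = 12/209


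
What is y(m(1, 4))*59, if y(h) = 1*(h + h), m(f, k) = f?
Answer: 118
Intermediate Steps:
y(h) = 2*h (y(h) = 1*(2*h) = 2*h)
y(m(1, 4))*59 = (2*1)*59 = 2*59 = 118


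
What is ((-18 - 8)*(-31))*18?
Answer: 14508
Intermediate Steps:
((-18 - 8)*(-31))*18 = -26*(-31)*18 = 806*18 = 14508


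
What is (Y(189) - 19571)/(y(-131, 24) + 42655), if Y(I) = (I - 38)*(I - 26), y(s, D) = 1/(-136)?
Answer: 685712/5801079 ≈ 0.11820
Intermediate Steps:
y(s, D) = -1/136
Y(I) = (-38 + I)*(-26 + I)
(Y(189) - 19571)/(y(-131, 24) + 42655) = ((988 + 189² - 64*189) - 19571)/(-1/136 + 42655) = ((988 + 35721 - 12096) - 19571)/(5801079/136) = (24613 - 19571)*(136/5801079) = 5042*(136/5801079) = 685712/5801079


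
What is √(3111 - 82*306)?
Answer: I*√21981 ≈ 148.26*I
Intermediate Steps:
√(3111 - 82*306) = √(3111 - 25092) = √(-21981) = I*√21981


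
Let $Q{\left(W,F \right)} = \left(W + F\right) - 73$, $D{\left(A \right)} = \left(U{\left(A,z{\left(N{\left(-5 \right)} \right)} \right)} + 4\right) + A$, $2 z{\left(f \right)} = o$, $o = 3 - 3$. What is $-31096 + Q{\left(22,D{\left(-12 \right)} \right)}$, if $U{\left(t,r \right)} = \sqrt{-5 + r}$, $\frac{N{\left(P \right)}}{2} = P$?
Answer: $-31155 + i \sqrt{5} \approx -31155.0 + 2.2361 i$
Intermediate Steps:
$o = 0$
$N{\left(P \right)} = 2 P$
$z{\left(f \right)} = 0$ ($z{\left(f \right)} = \frac{1}{2} \cdot 0 = 0$)
$D{\left(A \right)} = 4 + A + i \sqrt{5}$ ($D{\left(A \right)} = \left(\sqrt{-5 + 0} + 4\right) + A = \left(\sqrt{-5} + 4\right) + A = \left(i \sqrt{5} + 4\right) + A = \left(4 + i \sqrt{5}\right) + A = 4 + A + i \sqrt{5}$)
$Q{\left(W,F \right)} = -73 + F + W$ ($Q{\left(W,F \right)} = \left(F + W\right) - 73 = -73 + F + W$)
$-31096 + Q{\left(22,D{\left(-12 \right)} \right)} = -31096 + \left(-73 + \left(4 - 12 + i \sqrt{5}\right) + 22\right) = -31096 - \left(59 - i \sqrt{5}\right) = -31155 + i \sqrt{5}$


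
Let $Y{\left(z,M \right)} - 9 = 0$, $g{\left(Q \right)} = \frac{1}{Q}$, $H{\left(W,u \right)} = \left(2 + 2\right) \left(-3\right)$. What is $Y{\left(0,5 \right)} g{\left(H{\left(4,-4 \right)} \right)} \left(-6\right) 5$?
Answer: $\frac{45}{2} \approx 22.5$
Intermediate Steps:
$H{\left(W,u \right)} = -12$ ($H{\left(W,u \right)} = 4 \left(-3\right) = -12$)
$Y{\left(z,M \right)} = 9$ ($Y{\left(z,M \right)} = 9 + 0 = 9$)
$Y{\left(0,5 \right)} g{\left(H{\left(4,-4 \right)} \right)} \left(-6\right) 5 = \frac{9}{-12} \left(-6\right) 5 = 9 \left(- \frac{1}{12}\right) \left(-6\right) 5 = \left(- \frac{3}{4}\right) \left(-6\right) 5 = \frac{9}{2} \cdot 5 = \frac{45}{2}$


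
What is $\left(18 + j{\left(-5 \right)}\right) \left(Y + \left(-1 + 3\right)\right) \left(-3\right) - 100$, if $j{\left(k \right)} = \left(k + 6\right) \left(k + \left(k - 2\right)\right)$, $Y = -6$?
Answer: $-28$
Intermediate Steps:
$j{\left(k \right)} = \left(-2 + 2 k\right) \left(6 + k\right)$ ($j{\left(k \right)} = \left(6 + k\right) \left(k + \left(k - 2\right)\right) = \left(6 + k\right) \left(k + \left(-2 + k\right)\right) = \left(6 + k\right) \left(-2 + 2 k\right) = \left(-2 + 2 k\right) \left(6 + k\right)$)
$\left(18 + j{\left(-5 \right)}\right) \left(Y + \left(-1 + 3\right)\right) \left(-3\right) - 100 = \left(18 + \left(-12 + 2 \left(-5\right)^{2} + 10 \left(-5\right)\right)\right) \left(-6 + \left(-1 + 3\right)\right) \left(-3\right) - 100 = \left(18 - 12\right) \left(-6 + 2\right) \left(-3\right) - 100 = \left(18 - 12\right) \left(\left(-4\right) \left(-3\right)\right) - 100 = \left(18 - 12\right) 12 - 100 = 6 \cdot 12 - 100 = 72 - 100 = -28$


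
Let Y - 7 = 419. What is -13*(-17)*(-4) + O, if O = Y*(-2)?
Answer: -1736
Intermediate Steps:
Y = 426 (Y = 7 + 419 = 426)
O = -852 (O = 426*(-2) = -852)
-13*(-17)*(-4) + O = -13*(-17)*(-4) - 852 = 221*(-4) - 852 = -884 - 852 = -1736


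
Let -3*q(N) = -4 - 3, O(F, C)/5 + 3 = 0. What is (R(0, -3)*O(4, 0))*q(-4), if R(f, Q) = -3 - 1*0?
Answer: 105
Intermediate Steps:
O(F, C) = -15 (O(F, C) = -15 + 5*0 = -15 + 0 = -15)
R(f, Q) = -3 (R(f, Q) = -3 + 0 = -3)
q(N) = 7/3 (q(N) = -(-4 - 3)/3 = -⅓*(-7) = 7/3)
(R(0, -3)*O(4, 0))*q(-4) = -3*(-15)*(7/3) = 45*(7/3) = 105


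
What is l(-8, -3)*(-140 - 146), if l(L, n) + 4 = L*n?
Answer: -5720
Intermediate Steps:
l(L, n) = -4 + L*n
l(-8, -3)*(-140 - 146) = (-4 - 8*(-3))*(-140 - 146) = (-4 + 24)*(-286) = 20*(-286) = -5720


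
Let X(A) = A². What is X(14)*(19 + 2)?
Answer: 4116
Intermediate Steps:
X(14)*(19 + 2) = 14²*(19 + 2) = 196*21 = 4116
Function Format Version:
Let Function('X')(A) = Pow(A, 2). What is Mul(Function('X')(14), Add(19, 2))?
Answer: 4116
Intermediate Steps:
Mul(Function('X')(14), Add(19, 2)) = Mul(Pow(14, 2), Add(19, 2)) = Mul(196, 21) = 4116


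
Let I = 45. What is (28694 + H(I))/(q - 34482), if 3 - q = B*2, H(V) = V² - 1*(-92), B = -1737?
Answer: -30811/31005 ≈ -0.99374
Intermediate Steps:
H(V) = 92 + V² (H(V) = V² + 92 = 92 + V²)
q = 3477 (q = 3 - (-1737)*2 = 3 - 1*(-3474) = 3 + 3474 = 3477)
(28694 + H(I))/(q - 34482) = (28694 + (92 + 45²))/(3477 - 34482) = (28694 + (92 + 2025))/(-31005) = (28694 + 2117)*(-1/31005) = 30811*(-1/31005) = -30811/31005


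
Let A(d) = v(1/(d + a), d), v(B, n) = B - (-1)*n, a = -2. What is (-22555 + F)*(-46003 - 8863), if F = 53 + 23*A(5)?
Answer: 3683593508/3 ≈ 1.2279e+9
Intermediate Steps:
v(B, n) = B + n
A(d) = d + 1/(-2 + d) (A(d) = 1/(d - 2) + d = 1/(-2 + d) + d = d + 1/(-2 + d))
F = 527/3 (F = 53 + 23*((1 + 5*(-2 + 5))/(-2 + 5)) = 53 + 23*((1 + 5*3)/3) = 53 + 23*((1 + 15)/3) = 53 + 23*((1/3)*16) = 53 + 23*(16/3) = 53 + 368/3 = 527/3 ≈ 175.67)
(-22555 + F)*(-46003 - 8863) = (-22555 + 527/3)*(-46003 - 8863) = -67138/3*(-54866) = 3683593508/3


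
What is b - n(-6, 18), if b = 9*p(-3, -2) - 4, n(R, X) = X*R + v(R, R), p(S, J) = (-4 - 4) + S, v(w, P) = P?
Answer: 11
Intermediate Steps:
p(S, J) = -8 + S
n(R, X) = R + R*X (n(R, X) = X*R + R = R*X + R = R + R*X)
b = -103 (b = 9*(-8 - 3) - 4 = 9*(-11) - 4 = -99 - 4 = -103)
b - n(-6, 18) = -103 - (-6)*(1 + 18) = -103 - (-6)*19 = -103 - 1*(-114) = -103 + 114 = 11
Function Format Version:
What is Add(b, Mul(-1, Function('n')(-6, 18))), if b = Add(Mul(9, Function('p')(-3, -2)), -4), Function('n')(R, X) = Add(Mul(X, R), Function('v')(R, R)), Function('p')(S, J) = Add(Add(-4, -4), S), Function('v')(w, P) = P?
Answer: 11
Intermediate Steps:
Function('p')(S, J) = Add(-8, S)
Function('n')(R, X) = Add(R, Mul(R, X)) (Function('n')(R, X) = Add(Mul(X, R), R) = Add(Mul(R, X), R) = Add(R, Mul(R, X)))
b = -103 (b = Add(Mul(9, Add(-8, -3)), -4) = Add(Mul(9, -11), -4) = Add(-99, -4) = -103)
Add(b, Mul(-1, Function('n')(-6, 18))) = Add(-103, Mul(-1, Mul(-6, Add(1, 18)))) = Add(-103, Mul(-1, Mul(-6, 19))) = Add(-103, Mul(-1, -114)) = Add(-103, 114) = 11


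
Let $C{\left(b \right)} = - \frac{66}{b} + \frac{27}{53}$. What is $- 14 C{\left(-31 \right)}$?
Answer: $- \frac{60690}{1643} \approx -36.939$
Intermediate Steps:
$C{\left(b \right)} = \frac{27}{53} - \frac{66}{b}$ ($C{\left(b \right)} = - \frac{66}{b} + 27 \cdot \frac{1}{53} = - \frac{66}{b} + \frac{27}{53} = \frac{27}{53} - \frac{66}{b}$)
$- 14 C{\left(-31 \right)} = - 14 \left(\frac{27}{53} - \frac{66}{-31}\right) = - 14 \left(\frac{27}{53} - - \frac{66}{31}\right) = - 14 \left(\frac{27}{53} + \frac{66}{31}\right) = \left(-14\right) \frac{4335}{1643} = - \frac{60690}{1643}$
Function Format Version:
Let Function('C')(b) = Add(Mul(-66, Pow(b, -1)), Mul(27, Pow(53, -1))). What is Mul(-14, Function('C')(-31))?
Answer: Rational(-60690, 1643) ≈ -36.939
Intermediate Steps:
Function('C')(b) = Add(Rational(27, 53), Mul(-66, Pow(b, -1))) (Function('C')(b) = Add(Mul(-66, Pow(b, -1)), Mul(27, Rational(1, 53))) = Add(Mul(-66, Pow(b, -1)), Rational(27, 53)) = Add(Rational(27, 53), Mul(-66, Pow(b, -1))))
Mul(-14, Function('C')(-31)) = Mul(-14, Add(Rational(27, 53), Mul(-66, Pow(-31, -1)))) = Mul(-14, Add(Rational(27, 53), Mul(-66, Rational(-1, 31)))) = Mul(-14, Add(Rational(27, 53), Rational(66, 31))) = Mul(-14, Rational(4335, 1643)) = Rational(-60690, 1643)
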